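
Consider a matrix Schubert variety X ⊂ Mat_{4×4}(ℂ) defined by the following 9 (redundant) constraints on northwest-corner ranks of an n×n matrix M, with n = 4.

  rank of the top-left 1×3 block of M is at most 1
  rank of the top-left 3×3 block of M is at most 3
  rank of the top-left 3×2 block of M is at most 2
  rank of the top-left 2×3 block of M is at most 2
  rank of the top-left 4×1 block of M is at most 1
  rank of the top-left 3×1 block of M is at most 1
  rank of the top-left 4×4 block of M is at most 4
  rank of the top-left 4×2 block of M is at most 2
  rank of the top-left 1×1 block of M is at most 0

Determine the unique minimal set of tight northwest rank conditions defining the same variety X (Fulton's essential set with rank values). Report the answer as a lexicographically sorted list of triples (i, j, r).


The tightest implied rank at each (i,j), from the 9 conditions:

  0  1  1  1
  1  2  2  2
  1  2  3  3
  1  2  3  4

second differences of R give the permutation w = (2, 1, 3, 4).

ℓ(w)=1; the 1 essential cell (i,j,r):

[(1, 1, 0)]


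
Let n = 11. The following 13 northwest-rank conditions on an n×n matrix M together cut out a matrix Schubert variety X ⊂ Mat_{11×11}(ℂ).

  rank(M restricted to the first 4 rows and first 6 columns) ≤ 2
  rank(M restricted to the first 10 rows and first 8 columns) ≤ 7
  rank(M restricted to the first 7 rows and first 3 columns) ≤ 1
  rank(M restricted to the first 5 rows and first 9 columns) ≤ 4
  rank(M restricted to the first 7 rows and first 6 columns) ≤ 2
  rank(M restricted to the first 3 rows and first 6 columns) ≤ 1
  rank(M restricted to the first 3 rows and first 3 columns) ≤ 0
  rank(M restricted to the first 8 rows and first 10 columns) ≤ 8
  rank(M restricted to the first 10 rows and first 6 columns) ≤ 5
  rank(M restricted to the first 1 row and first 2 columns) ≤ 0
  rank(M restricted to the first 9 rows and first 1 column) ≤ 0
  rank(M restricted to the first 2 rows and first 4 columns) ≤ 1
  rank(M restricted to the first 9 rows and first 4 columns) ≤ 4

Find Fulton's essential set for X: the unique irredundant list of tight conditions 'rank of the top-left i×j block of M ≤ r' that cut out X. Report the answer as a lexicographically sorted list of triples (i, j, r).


Propagating the 13 rank bounds to every northwest block:

  i=1: 0  0  0  1  1  1  1  1  1  1  1
  i=2: 0  0  0  1  1  1  2  2  2  2  2
  i=3: 0  0  0  1  1  1  2  3  3  3  3
  i=4: 0  1  1  2  2  2  3  4  4  4  4
  i=5: 0  1  1  2  2  2  3  4  4  5  5
  i=6: 0  1  1  2  2  2  3  4  5  6  6
  i=7: 0  1  1  2  2  2  3  4  5  6  7
  i=8: 0  1  2  3  3  3  4  5  6  7  8
  i=9: 0  1  2  3  4  4  5  6  7  8  9
  i=10: 1  2  3  4  5  5  6  7  8  9  10
  i=11: 1  2  3  4  5  6  7  8  9  10  11

so w = (4, 7, 8, 2, 10, 9, 11, 3, 5, 1, 6).

D(w) has 29 cells with 6 SE-corners; essential set:

[(3, 3, 0), (3, 6, 1), (5, 9, 4), (7, 3, 1), (7, 6, 2), (9, 1, 0)]


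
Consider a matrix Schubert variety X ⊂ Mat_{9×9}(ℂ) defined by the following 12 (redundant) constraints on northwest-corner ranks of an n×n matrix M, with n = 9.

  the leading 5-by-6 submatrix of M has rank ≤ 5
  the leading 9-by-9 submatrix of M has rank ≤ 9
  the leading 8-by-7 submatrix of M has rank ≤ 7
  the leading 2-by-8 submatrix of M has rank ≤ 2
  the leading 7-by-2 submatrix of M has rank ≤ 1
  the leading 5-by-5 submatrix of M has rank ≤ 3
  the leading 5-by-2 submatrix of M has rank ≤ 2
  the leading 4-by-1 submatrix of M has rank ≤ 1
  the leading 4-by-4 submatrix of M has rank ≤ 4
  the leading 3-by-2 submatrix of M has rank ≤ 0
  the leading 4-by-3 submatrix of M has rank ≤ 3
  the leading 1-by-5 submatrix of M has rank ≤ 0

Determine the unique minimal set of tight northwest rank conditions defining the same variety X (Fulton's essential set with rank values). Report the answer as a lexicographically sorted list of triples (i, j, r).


Reconstructing r_w from the 12 given conditions:

  R[1]: 0 0 0 0 0 1 1 1 1
  R[2]: 0 0 1 1 1 2 2 2 2
  R[3]: 0 0 1 2 2 3 3 3 3
  R[4]: 1 1 2 3 3 4 4 4 4
  R[5]: 1 1 2 3 3 4 5 5 5
  R[6]: 1 1 2 3 4 5 6 6 6
  R[7]: 1 1 2 3 4 5 6 7 7
  R[8]: 1 2 3 4 5 6 7 8 8
  R[9]: 1 2 3 4 5 6 7 8 9

second differences of R give the permutation w = (6, 3, 4, 1, 7, 5, 8, 2, 9).

Rothe diagram D(w) (13 cells), 4 SE-corners (essential conditions):

[(1, 5, 0), (3, 2, 0), (5, 5, 3), (7, 2, 1)]


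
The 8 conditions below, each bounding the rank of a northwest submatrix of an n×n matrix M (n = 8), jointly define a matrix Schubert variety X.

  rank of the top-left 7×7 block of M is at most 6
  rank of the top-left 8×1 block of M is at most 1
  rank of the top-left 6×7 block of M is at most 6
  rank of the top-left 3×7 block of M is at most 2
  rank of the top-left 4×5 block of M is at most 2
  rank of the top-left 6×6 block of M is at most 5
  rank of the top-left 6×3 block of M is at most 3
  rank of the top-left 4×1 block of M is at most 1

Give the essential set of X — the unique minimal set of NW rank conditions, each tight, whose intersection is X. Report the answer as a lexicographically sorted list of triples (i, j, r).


The tightest implied rank at each (i,j), from the 8 conditions:

  R[1]: 1 | 1 | 1 | 1 | 1 | 1 | 1 | 1
  R[2]: 1 | 2 | 2 | 2 | 2 | 2 | 2 | 2
  R[3]: 1 | 2 | 2 | 2 | 2 | 2 | 2 | 3
  R[4]: 1 | 2 | 2 | 2 | 2 | 3 | 3 | 4
  R[5]: 1 | 2 | 3 | 3 | 3 | 4 | 4 | 5
  R[6]: 1 | 2 | 3 | 4 | 4 | 5 | 5 | 6
  R[7]: 1 | 2 | 3 | 4 | 5 | 6 | 6 | 7
  R[8]: 1 | 2 | 3 | 4 | 5 | 6 | 7 | 8

second differences of R give the permutation w = (1, 2, 8, 6, 3, 4, 5, 7).

Rothe diagram D(w) (8 cells), 2 SE-corners (essential conditions):

[(3, 7, 2), (4, 5, 2)]


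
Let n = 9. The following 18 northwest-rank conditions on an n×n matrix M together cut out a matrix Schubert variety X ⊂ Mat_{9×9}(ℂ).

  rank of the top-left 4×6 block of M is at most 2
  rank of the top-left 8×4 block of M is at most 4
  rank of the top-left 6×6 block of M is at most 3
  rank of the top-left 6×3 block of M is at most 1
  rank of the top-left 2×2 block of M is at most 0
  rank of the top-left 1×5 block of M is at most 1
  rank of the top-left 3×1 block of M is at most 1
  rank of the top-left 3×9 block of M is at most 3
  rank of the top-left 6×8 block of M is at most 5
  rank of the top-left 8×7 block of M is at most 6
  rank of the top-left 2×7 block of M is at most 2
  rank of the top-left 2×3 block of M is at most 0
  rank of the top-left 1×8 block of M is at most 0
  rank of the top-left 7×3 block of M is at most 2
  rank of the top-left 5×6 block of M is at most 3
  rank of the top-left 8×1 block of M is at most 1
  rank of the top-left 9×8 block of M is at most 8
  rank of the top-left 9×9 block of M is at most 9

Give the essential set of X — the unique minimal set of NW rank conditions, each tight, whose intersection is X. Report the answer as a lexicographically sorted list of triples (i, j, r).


Recovering R(i,j) via the rank-extension bound from the 18 conditions:

  0, 0, 0, 0, 0, 0, 0, 0, 1
  0, 0, 0, 1, 1, 1, 1, 1, 2
  1, 1, 1, 2, 2, 2, 2, 2, 3
  1, 1, 1, 2, 2, 2, 3, 3, 4
  1, 1, 1, 2, 3, 3, 4, 4, 5
  1, 1, 1, 2, 3, 3, 4, 5, 6
  1, 2, 2, 3, 4, 4, 5, 6, 7
  1, 2, 3, 4, 5, 5, 6, 7, 8
  1, 2, 3, 4, 5, 6, 7, 8, 9

reading off 1-entries of Δ²R: w = (9, 4, 1, 7, 5, 8, 2, 3, 6).

Rothe diagram D(w) (20 cells), 5 SE-corners (essential conditions):

[(1, 8, 0), (2, 3, 0), (4, 6, 2), (6, 3, 1), (6, 6, 3)]


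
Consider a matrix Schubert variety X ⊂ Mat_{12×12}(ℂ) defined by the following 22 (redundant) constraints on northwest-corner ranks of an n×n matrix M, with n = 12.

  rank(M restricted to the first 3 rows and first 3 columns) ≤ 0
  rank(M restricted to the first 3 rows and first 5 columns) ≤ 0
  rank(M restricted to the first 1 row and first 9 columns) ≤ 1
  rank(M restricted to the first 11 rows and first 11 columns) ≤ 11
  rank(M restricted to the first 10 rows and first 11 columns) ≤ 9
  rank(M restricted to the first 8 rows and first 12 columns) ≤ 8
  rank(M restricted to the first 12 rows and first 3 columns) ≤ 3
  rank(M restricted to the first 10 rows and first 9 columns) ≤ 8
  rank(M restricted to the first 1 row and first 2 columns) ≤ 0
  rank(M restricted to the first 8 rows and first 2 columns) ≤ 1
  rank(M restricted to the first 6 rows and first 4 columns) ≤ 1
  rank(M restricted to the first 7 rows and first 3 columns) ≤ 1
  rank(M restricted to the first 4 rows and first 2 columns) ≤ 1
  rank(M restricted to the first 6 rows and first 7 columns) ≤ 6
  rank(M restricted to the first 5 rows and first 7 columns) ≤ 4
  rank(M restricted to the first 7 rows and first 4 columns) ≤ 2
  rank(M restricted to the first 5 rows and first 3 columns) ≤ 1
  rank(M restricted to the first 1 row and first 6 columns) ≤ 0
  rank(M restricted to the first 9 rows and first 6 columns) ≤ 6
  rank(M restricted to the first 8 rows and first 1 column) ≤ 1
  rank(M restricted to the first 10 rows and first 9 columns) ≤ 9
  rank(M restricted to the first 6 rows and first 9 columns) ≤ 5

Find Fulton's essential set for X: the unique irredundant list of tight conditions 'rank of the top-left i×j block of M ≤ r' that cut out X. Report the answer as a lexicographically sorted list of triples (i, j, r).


Rank table r_w(12×12) implied by the 22 constraints:

  R[1]: 0  0  0  0  0  0  1  1  1  1  1  1
  R[2]: 0  0  0  0  0  1  2  2  2  2  2  2
  R[3]: 0  0  0  0  0  1  2  3  3  3  3  3
  R[4]: 1  1  1  1  1  2  3  4  4  4  4  4
  R[5]: 1  1  1  1  2  3  4  5  5  5  5  5
  R[6]: 1  1  1  1  2  3  4  5  5  6  6  6
  R[7]: 1  1  1  2  3  4  5  6  6  7  7  7
  R[8]: 1  1  2  3  4  5  6  7  7  8  8  8
  R[9]: 1  2  3  4  5  6  7  8  8  9  9  9
  R[10]: 1  2  3  4  5  6  7  8  8  9  9  10
  R[11]: 1  2  3  4  5  6  7  8  9  10  10  11
  R[12]: 1  2  3  4  5  6  7  8  9  10  11  12

the unique w with this rank table is (7, 6, 8, 1, 5, 10, 4, 3, 2, 12, 9, 11).

|D(w)|=28, |Ess(w)|=8:

[(1, 6, 0), (3, 5, 0), (6, 4, 1), (6, 9, 5), (7, 3, 1), (8, 2, 1), (10, 9, 8), (10, 11, 9)]


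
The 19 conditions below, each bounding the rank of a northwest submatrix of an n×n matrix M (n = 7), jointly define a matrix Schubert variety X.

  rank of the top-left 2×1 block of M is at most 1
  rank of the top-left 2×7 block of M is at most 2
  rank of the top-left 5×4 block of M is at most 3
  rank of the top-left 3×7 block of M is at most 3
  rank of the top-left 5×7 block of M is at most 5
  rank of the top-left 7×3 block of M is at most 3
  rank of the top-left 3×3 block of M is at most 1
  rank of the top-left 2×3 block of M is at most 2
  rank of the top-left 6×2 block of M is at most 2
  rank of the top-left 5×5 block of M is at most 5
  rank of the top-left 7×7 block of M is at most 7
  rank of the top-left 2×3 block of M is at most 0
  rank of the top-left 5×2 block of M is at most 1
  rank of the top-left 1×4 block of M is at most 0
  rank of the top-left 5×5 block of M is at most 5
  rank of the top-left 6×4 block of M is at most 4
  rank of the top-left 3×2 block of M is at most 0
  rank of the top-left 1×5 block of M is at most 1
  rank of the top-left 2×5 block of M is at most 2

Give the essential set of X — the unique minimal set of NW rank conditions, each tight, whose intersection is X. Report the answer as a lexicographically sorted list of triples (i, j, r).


Recovering R(i,j) via the rank-extension bound from the 19 conditions:

  0 | 0 | 0 | 0 | 1 | 1 | 1
  0 | 0 | 0 | 1 | 2 | 2 | 2
  0 | 0 | 1 | 2 | 3 | 3 | 3
  1 | 1 | 2 | 3 | 4 | 4 | 4
  1 | 1 | 2 | 3 | 4 | 5 | 5
  1 | 2 | 3 | 4 | 5 | 6 | 6
  1 | 2 | 3 | 4 | 5 | 6 | 7

the unique w with this rank table is (5, 4, 3, 1, 6, 2, 7).

4 SE-corners of the 10-cell Rothe diagram give Ess(w):

[(1, 4, 0), (2, 3, 0), (3, 2, 0), (5, 2, 1)]


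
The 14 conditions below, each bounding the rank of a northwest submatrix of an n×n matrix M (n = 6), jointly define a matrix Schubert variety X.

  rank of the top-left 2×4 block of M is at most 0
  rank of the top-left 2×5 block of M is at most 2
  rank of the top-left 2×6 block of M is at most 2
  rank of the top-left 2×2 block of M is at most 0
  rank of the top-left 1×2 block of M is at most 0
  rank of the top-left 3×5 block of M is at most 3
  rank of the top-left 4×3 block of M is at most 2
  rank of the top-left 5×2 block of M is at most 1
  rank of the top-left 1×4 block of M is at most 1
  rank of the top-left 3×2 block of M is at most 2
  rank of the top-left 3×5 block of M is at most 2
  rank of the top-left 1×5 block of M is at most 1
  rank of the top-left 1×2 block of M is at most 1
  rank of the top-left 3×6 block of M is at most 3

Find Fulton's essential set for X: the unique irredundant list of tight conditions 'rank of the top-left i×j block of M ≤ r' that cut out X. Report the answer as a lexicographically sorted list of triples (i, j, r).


Propagating the 14 rank bounds to every northwest block:

  0, 0, 0, 0, 1, 1
  0, 0, 0, 0, 1, 2
  1, 1, 1, 1, 2, 3
  1, 1, 2, 2, 3, 4
  1, 1, 2, 3, 4, 5
  1, 2, 3, 4, 5, 6

reading off 1-entries of Δ²R: w = (5, 6, 1, 3, 4, 2).

Rothe diagram D(w) (10 cells), 2 SE-corners (essential conditions):

[(2, 4, 0), (5, 2, 1)]


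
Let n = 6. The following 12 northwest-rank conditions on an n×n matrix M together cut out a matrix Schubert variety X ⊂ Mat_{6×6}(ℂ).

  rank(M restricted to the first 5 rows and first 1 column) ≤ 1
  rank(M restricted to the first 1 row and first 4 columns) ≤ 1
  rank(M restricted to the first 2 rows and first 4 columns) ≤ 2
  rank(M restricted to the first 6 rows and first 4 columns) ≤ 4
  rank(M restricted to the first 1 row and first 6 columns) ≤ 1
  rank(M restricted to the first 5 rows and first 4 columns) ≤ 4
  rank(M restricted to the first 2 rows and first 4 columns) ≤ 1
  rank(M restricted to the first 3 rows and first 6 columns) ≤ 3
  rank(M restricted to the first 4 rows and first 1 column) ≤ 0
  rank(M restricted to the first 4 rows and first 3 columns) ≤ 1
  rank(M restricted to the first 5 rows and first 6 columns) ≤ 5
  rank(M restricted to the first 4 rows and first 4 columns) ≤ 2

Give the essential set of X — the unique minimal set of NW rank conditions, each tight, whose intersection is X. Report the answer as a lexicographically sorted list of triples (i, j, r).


The tightest implied rank at each (i,j), from the 12 conditions:

  row 1: 0 | 1 | 1 | 1 | 1 | 1
  row 2: 0 | 1 | 1 | 1 | 2 | 2
  row 3: 0 | 1 | 1 | 2 | 3 | 3
  row 4: 0 | 1 | 1 | 2 | 3 | 4
  row 5: 1 | 2 | 2 | 3 | 4 | 5
  row 6: 1 | 2 | 3 | 4 | 5 | 6

second differences of R give the permutation w = (2, 5, 4, 6, 1, 3).

|D(w)|=8, |Ess(w)|=3:

[(2, 4, 1), (4, 1, 0), (4, 3, 1)]


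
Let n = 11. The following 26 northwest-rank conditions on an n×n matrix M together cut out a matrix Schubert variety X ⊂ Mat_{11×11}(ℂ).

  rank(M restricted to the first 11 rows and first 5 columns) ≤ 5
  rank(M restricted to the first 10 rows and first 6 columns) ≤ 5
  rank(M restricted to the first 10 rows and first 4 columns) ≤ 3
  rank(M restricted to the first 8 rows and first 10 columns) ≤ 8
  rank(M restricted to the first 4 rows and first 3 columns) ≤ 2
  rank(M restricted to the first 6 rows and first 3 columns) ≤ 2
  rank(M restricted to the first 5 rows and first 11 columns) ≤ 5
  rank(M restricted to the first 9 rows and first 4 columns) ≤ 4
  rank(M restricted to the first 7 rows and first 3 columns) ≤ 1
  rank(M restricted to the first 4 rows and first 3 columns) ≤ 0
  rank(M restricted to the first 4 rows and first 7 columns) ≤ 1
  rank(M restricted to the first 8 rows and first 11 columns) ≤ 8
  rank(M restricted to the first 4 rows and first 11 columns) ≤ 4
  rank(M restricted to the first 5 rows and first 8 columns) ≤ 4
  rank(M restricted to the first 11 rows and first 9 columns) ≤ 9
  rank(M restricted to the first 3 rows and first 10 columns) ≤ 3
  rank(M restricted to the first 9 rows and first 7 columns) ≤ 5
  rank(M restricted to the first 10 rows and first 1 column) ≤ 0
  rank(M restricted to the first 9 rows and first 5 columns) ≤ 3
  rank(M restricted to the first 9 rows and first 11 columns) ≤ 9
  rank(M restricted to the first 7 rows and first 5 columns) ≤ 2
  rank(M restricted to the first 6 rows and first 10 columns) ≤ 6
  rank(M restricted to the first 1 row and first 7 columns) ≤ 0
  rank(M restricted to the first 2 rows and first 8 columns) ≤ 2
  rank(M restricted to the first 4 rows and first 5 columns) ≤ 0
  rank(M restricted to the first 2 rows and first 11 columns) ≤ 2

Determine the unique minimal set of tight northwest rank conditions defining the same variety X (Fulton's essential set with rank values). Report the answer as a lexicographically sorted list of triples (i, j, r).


Rank table r_w(11×11) implied by the 26 constraints:

  i=1: 0  0  0  0  0  0  0  1  1  1  1
  i=2: 0  0  0  0  0  1  1  2  2  2  2
  i=3: 0  0  0  0  0  1  1  2  3  3  3
  i=4: 0  0  0  0  0  1  1  2  3  4  4
  i=5: 0  1  1  1  1  2  2  3  4  5  5
  i=6: 0  1  1  2  2  3  3  4  5  6  6
  i=7: 0  1  1  2  2  3  4  5  6  7  7
  i=8: 0  1  2  3  3  4  5  6  7  8  8
  i=9: 0  1  2  3  3  4  5  6  7  8  9
  i=10: 0  1  2  3  4  5  6  7  8  9  10
  i=11: 1  2  3  4  5  6  7  8  9  10  11

second differences of R give the permutation w = (8, 6, 9, 10, 2, 4, 7, 3, 11, 5, 1).

Rothe diagram D(w) (34 cells), 7 SE-corners (essential conditions):

[(1, 7, 0), (4, 5, 0), (4, 7, 1), (7, 3, 1), (7, 5, 2), (9, 5, 3), (10, 1, 0)]


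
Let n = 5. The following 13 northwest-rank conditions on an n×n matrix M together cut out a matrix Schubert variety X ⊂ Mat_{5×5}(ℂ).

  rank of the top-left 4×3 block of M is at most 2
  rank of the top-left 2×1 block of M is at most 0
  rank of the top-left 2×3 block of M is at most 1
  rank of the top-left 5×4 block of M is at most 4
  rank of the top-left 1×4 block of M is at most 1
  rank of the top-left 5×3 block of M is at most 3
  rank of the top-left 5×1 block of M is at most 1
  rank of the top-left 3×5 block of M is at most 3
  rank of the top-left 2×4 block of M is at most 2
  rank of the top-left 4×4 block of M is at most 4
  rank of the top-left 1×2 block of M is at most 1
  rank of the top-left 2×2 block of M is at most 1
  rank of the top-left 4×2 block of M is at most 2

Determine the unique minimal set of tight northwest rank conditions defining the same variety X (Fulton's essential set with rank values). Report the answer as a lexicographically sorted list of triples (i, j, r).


Propagating the 13 rank bounds to every northwest block:

  row 1: 0 | 1 | 1 | 1 | 1
  row 2: 0 | 1 | 1 | 2 | 2
  row 3: 1 | 2 | 2 | 3 | 3
  row 4: 1 | 2 | 2 | 3 | 4
  row 5: 1 | 2 | 3 | 4 | 5

second differences of R give the permutation w = (2, 4, 1, 5, 3).

D(w) has 4 cells with 3 SE-corners; essential set:

[(2, 1, 0), (2, 3, 1), (4, 3, 2)]


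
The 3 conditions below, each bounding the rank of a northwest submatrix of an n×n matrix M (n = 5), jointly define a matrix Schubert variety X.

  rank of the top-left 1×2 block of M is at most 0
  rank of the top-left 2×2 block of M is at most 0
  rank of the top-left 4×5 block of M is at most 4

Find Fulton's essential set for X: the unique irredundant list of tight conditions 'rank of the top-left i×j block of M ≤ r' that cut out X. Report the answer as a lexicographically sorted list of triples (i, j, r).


Rank table r_w(5×5) implied by the 3 constraints:

  0 | 0 | 1 | 1 | 1
  0 | 0 | 1 | 2 | 2
  1 | 1 | 2 | 3 | 3
  1 | 2 | 3 | 4 | 4
  1 | 2 | 3 | 4 | 5

the unique w with this rank table is (3, 4, 1, 2, 5).

|D(w)|=4, |Ess(w)|=1:

[(2, 2, 0)]


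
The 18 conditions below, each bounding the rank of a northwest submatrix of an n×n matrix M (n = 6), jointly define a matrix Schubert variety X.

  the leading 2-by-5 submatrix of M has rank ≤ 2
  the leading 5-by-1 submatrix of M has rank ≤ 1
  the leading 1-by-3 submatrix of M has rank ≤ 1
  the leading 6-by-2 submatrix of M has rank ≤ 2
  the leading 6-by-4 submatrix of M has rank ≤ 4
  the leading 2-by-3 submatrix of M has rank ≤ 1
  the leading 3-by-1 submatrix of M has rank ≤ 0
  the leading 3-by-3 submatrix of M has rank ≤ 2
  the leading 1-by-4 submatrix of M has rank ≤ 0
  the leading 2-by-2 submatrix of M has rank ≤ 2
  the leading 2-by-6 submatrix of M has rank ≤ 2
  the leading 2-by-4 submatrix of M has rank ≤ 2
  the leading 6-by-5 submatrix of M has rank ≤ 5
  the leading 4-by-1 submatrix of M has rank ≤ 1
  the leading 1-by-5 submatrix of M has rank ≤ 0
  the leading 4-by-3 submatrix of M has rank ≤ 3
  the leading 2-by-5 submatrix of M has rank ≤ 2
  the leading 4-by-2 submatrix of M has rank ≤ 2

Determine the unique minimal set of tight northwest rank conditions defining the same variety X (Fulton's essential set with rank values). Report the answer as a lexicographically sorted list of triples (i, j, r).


Computing R[i][j] = min implied NW-rank bound (n=6, 18 conditions):

  R[1]: 0, 0, 0, 0, 0, 1
  R[2]: 0, 1, 1, 1, 1, 2
  R[3]: 0, 1, 2, 2, 2, 3
  R[4]: 1, 2, 3, 3, 3, 4
  R[5]: 1, 2, 3, 4, 4, 5
  R[6]: 1, 2, 3, 4, 5, 6

hence w(1..6) = (6, 2, 3, 1, 4, 5).

Fulton essential set (2 of the 7 Rothe cells):

[(1, 5, 0), (3, 1, 0)]


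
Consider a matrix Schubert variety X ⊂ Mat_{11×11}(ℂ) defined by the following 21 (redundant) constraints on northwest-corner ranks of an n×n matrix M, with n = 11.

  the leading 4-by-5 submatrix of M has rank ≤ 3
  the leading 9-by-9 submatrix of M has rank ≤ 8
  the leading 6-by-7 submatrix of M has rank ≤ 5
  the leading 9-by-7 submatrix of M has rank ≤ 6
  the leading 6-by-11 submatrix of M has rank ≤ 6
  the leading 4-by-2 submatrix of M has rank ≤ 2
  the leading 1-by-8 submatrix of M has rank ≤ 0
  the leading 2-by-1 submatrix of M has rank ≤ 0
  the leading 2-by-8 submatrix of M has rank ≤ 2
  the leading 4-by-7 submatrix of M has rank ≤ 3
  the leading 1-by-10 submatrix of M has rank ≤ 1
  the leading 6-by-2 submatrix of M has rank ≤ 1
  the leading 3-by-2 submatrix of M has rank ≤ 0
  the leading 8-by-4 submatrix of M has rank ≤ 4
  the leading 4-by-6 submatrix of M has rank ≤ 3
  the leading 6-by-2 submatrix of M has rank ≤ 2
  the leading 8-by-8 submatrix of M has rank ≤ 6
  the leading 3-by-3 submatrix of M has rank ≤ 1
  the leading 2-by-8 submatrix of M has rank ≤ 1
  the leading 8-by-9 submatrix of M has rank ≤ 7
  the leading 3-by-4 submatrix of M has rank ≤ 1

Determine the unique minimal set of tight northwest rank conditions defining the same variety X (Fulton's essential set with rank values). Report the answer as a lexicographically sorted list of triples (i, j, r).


Propagating the 21 rank bounds to every northwest block:

  i=1: 0, 0, 0, 0, 0, 0, 0, 0, 1, 1, 1
  i=2: 0, 0, 1, 1, 1, 1, 1, 1, 2, 2, 2
  i=3: 0, 0, 1, 1, 2, 2, 2, 2, 3, 3, 3
  i=4: 1, 1, 2, 2, 3, 3, 3, 3, 4, 4, 4
  i=5: 1, 1, 2, 3, 4, 4, 4, 4, 5, 5, 5
  i=6: 1, 1, 2, 3, 4, 5, 5, 5, 6, 6, 6
  i=7: 1, 2, 3, 4, 5, 6, 6, 6, 7, 7, 7
  i=8: 1, 2, 3, 4, 5, 6, 6, 6, 7, 8, 8
  i=9: 1, 2, 3, 4, 5, 6, 6, 7, 8, 9, 9
  i=10: 1, 2, 3, 4, 5, 6, 7, 8, 9, 10, 10
  i=11: 1, 2, 3, 4, 5, 6, 7, 8, 9, 10, 11

so w = (9, 3, 5, 1, 4, 6, 2, 10, 8, 7, 11).

|D(w)|=18, |Ess(w)|=6:

[(1, 8, 0), (3, 2, 0), (3, 4, 1), (6, 2, 1), (8, 8, 6), (9, 7, 6)]


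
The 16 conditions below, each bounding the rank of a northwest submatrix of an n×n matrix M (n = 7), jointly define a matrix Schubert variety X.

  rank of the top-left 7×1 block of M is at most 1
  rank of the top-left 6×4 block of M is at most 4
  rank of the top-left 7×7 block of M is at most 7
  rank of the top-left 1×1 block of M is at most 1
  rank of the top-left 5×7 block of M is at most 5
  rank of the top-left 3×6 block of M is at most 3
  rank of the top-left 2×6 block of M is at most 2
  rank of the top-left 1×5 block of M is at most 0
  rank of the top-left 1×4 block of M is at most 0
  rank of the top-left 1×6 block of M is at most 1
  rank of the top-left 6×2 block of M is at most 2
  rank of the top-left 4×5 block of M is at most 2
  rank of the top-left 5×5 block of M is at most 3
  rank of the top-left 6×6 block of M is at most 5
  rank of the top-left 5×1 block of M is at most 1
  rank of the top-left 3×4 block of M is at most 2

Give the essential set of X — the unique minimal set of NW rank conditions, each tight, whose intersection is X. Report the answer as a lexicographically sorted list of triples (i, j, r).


Reconstructing r_w from the 16 given conditions:

  i=1: 0 0 0 0 0 1 1
  i=2: 1 1 1 1 1 2 2
  i=3: 1 2 2 2 2 3 3
  i=4: 1 2 2 2 2 3 4
  i=5: 1 2 3 3 3 4 5
  i=6: 1 2 3 4 4 5 6
  i=7: 1 2 3 4 5 6 7

second differences of R give the permutation w = (6, 1, 2, 7, 3, 4, 5).

|D(w)|=8, |Ess(w)|=2:

[(1, 5, 0), (4, 5, 2)]


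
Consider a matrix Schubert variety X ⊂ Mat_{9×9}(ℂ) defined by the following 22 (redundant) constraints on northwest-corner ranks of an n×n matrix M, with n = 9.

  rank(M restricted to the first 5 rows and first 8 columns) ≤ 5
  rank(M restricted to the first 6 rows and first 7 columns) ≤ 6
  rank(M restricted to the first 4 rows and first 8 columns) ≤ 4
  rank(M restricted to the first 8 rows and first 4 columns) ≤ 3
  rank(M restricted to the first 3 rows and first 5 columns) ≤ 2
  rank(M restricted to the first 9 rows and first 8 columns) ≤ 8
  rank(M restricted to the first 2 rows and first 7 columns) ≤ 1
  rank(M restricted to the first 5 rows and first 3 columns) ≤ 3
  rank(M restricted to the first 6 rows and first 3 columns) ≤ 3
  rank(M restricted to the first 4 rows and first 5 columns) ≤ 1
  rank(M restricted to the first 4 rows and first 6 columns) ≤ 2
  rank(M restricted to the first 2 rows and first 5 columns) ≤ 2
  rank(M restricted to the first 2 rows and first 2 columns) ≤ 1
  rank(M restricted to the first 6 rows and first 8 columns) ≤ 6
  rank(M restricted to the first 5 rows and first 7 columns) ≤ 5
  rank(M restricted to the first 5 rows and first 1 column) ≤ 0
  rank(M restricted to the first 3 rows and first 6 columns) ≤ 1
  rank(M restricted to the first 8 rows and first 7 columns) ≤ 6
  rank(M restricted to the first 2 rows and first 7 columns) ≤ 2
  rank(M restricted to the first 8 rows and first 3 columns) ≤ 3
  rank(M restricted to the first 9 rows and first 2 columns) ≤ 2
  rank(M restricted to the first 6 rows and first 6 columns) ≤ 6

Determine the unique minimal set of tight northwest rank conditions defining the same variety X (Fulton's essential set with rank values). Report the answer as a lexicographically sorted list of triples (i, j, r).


Propagating the 22 rank bounds to every northwest block:

  i=1: 0  1  1  1  1  1  1  1  1
  i=2: 0  1  1  1  1  1  1  2  2
  i=3: 0  1  1  1  1  1  2  3  3
  i=4: 0  1  1  1  1  2  3  4  4
  i=5: 0  1  2  2  2  3  4  5  5
  i=6: 1  2  3  3  3  4  5  6  6
  i=7: 1  2  3  3  4  5  6  7  7
  i=8: 1  2  3  3  4  5  6  7  8
  i=9: 1  2  3  4  5  6  7  8  9

the unique w with this rank table is (2, 8, 7, 6, 3, 1, 5, 9, 4).

D(w) has 19 cells with 5 SE-corners; essential set:

[(2, 7, 1), (3, 6, 1), (4, 5, 1), (5, 1, 0), (8, 4, 3)]


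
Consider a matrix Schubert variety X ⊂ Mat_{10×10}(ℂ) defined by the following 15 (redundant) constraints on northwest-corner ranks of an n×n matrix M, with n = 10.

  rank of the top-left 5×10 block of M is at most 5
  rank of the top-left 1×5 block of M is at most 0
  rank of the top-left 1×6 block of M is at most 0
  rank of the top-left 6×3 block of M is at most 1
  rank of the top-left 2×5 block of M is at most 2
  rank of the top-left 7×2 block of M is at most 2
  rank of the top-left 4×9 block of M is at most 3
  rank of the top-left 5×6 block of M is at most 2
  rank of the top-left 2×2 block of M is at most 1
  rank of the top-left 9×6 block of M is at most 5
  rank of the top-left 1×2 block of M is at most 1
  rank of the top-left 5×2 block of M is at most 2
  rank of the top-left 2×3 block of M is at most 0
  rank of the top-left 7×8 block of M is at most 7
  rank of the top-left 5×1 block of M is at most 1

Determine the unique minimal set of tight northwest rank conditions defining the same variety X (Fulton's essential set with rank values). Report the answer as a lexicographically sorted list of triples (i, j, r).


Rank table r_w(10×10) implied by the 15 constraints:

  row 1: 0 | 0 | 0 | 0 | 0 | 0 | 1 | 1 | 1 | 1
  row 2: 0 | 0 | 0 | 1 | 1 | 1 | 2 | 2 | 2 | 2
  row 3: 1 | 1 | 1 | 2 | 2 | 2 | 3 | 3 | 3 | 3
  row 4: 1 | 1 | 1 | 2 | 2 | 2 | 3 | 3 | 3 | 4
  row 5: 1 | 1 | 1 | 2 | 2 | 2 | 3 | 4 | 4 | 5
  row 6: 1 | 1 | 1 | 2 | 3 | 3 | 4 | 5 | 5 | 6
  row 7: 1 | 2 | 2 | 3 | 4 | 4 | 5 | 6 | 6 | 7
  row 8: 1 | 2 | 3 | 4 | 5 | 5 | 6 | 7 | 7 | 8
  row 9: 1 | 2 | 3 | 4 | 5 | 5 | 6 | 7 | 8 | 9
  row 10: 1 | 2 | 3 | 4 | 5 | 6 | 7 | 8 | 9 | 10

hence w(1..10) = (7, 4, 1, 10, 8, 5, 2, 3, 9, 6).

ℓ(w)=22; the 6 essential cells (i,j,r):

[(1, 6, 0), (2, 3, 0), (4, 9, 3), (5, 6, 2), (6, 3, 1), (9, 6, 5)]


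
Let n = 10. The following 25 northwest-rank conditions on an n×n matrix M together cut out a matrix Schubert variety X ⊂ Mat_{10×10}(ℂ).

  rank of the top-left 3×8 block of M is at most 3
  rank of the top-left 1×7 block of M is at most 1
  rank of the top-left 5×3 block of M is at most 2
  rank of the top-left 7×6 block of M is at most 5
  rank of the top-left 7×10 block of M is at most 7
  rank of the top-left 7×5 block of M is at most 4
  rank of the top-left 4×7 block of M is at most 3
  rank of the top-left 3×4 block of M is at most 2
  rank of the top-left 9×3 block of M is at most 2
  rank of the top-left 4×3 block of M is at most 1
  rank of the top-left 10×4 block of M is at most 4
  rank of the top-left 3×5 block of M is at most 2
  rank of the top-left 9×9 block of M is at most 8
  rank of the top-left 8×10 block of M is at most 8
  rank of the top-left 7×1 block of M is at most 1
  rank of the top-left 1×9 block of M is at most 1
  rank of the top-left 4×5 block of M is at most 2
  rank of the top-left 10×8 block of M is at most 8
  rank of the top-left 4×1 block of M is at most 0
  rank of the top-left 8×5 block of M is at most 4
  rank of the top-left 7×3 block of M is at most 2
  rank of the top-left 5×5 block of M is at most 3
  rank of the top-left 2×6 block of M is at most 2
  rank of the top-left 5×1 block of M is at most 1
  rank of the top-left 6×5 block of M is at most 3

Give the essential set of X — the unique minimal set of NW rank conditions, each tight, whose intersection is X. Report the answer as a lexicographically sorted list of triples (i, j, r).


Recovering R(i,j) via the rank-extension bound from the 25 conditions:

  row 1: 0  1  1  1  1  1  1  1  1  1
  row 2: 0  1  1  2  2  2  2  2  2  2
  row 3: 0  1  1  2  2  3  3  3  3  3
  row 4: 0  1  1  2  2  3  3  4  4  4
  row 5: 1  2  2  3  3  4  4  5  5  5
  row 6: 1  2  2  3  3  4  5  6  6  6
  row 7: 1  2  2  3  4  5  6  7  7  7
  row 8: 1  2  2  3  4  5  6  7  8  8
  row 9: 1  2  2  3  4  5  6  7  8  9
  row 10: 1  2  3  4  5  6  7  8  9  10

giving w = (2, 4, 6, 8, 1, 7, 5, 9, 10, 3) via Δ²R.

|D(w)|=15, |Ess(w)|=6:

[(4, 1, 0), (4, 3, 1), (4, 5, 2), (4, 7, 3), (6, 5, 3), (9, 3, 2)]


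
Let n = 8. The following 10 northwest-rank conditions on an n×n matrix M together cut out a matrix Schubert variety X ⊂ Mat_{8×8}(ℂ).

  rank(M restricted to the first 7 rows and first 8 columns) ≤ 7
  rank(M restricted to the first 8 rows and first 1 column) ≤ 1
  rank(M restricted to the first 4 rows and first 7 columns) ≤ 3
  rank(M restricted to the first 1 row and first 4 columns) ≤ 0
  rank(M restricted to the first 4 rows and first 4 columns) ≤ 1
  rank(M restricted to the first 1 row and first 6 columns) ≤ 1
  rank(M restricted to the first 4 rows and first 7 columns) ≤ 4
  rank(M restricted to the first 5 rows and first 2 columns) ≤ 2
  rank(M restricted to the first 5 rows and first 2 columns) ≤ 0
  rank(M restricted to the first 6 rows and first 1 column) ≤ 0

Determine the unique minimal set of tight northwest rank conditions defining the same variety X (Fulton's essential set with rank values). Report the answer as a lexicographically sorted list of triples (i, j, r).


The tightest implied rank at each (i,j), from the 10 conditions:

  i=1: 0  0  0  0  1  1  1  1
  i=2: 0  0  1  1  2  2  2  2
  i=3: 0  0  1  1  2  3  3  3
  i=4: 0  0  1  1  2  3  3  4
  i=5: 0  0  1  2  3  4  4  5
  i=6: 0  1  2  3  4  5  5  6
  i=7: 1  2  3  4  5  6  6  7
  i=8: 1  2  3  4  5  6  7  8

the unique w with this rank table is (5, 3, 6, 8, 4, 2, 1, 7).

|D(w)|=16, |Ess(w)|=5:

[(1, 4, 0), (4, 4, 1), (4, 7, 3), (5, 2, 0), (6, 1, 0)]


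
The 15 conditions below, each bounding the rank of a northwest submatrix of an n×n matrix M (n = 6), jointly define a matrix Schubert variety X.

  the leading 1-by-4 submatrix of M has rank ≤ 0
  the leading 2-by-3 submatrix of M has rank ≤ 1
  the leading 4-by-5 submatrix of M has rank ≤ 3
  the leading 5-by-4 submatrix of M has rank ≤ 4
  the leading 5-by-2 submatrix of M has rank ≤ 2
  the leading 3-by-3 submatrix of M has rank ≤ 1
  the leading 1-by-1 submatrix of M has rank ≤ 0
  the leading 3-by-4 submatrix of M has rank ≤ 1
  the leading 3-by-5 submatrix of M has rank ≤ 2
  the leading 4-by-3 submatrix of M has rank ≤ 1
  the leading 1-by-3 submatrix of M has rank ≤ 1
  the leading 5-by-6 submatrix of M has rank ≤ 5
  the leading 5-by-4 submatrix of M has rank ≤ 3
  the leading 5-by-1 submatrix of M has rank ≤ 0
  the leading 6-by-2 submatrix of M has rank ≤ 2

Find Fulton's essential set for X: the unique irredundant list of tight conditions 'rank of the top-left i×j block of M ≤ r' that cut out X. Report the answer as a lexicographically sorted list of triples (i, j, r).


Propagating the 15 rank bounds to every northwest block:

  R[1]: 0  0  0  0  1  1
  R[2]: 0  1  1  1  2  2
  R[3]: 0  1  1  1  2  3
  R[4]: 0  1  1  2  3  4
  R[5]: 0  1  2  3  4  5
  R[6]: 1  2  3  4  5  6

giving w = (5, 2, 6, 4, 3, 1) via Δ²R.

Rothe diagram D(w) (11 cells), 4 SE-corners (essential conditions):

[(1, 4, 0), (3, 4, 1), (4, 3, 1), (5, 1, 0)]


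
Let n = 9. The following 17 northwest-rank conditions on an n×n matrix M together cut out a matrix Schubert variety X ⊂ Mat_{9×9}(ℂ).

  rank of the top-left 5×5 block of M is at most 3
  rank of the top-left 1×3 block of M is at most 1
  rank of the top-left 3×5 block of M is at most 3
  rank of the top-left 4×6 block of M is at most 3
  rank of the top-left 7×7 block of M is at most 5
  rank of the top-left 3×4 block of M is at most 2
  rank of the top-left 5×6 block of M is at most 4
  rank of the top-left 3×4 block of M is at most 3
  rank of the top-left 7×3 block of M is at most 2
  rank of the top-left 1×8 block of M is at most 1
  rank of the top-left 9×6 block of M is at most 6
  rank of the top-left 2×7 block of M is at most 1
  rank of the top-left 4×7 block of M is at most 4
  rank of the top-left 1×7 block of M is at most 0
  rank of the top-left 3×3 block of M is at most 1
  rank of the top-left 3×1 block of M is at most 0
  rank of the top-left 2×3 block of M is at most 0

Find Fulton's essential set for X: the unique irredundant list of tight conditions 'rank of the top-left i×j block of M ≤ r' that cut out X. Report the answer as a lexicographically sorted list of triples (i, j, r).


Computing R[i][j] = min implied NW-rank bound (n=9, 17 conditions):

  0 0 0 0 0 0 0 1 1
  0 0 0 1 1 1 1 2 2
  0 1 1 2 2 2 2 3 3
  1 2 2 3 3 3 3 4 4
  1 2 2 3 3 4 4 5 5
  1 2 2 3 4 5 5 6 6
  1 2 2 3 4 5 5 6 7
  1 2 3 4 5 6 6 7 8
  1 2 3 4 5 6 7 8 9

second differences of R give the permutation w = (8, 4, 2, 1, 6, 5, 9, 3, 7).

D(w) has 16 cells with 6 SE-corners; essential set:

[(1, 7, 0), (2, 3, 0), (3, 1, 0), (5, 5, 3), (7, 3, 2), (7, 7, 5)]


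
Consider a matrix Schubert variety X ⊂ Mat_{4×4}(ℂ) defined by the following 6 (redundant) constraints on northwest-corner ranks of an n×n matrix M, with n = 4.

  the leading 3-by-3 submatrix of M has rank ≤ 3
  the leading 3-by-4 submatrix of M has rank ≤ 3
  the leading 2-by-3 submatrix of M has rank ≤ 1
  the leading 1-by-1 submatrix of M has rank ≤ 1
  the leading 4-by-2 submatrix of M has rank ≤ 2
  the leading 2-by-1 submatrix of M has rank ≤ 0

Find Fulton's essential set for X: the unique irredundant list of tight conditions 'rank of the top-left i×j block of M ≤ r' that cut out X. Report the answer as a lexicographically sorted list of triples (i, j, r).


Recovering R(i,j) via the rank-extension bound from the 6 conditions:

  row 1: 0 | 1 | 1 | 1
  row 2: 0 | 1 | 1 | 2
  row 3: 1 | 2 | 2 | 3
  row 4: 1 | 2 | 3 | 4

so w = (2, 4, 1, 3).

ℓ(w)=3; the 2 essential cells (i,j,r):

[(2, 1, 0), (2, 3, 1)]


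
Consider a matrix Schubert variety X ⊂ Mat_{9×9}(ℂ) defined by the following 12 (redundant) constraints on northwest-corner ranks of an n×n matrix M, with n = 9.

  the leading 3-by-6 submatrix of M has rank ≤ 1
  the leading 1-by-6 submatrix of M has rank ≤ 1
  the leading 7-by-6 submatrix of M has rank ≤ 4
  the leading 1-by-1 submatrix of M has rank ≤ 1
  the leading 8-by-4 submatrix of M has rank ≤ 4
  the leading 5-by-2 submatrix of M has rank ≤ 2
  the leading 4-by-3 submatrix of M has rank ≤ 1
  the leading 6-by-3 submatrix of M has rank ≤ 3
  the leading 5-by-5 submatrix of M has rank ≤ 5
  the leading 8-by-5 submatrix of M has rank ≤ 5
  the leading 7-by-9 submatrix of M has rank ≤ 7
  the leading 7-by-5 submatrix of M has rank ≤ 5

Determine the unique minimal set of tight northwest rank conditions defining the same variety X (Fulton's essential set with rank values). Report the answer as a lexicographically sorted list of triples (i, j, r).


Rank table r_w(9×9) implied by the 12 constraints:

  i=1: 1 | 1 | 1 | 1 | 1 | 1 | 1 | 1 | 1
  i=2: 1 | 1 | 1 | 1 | 1 | 1 | 2 | 2 | 2
  i=3: 1 | 1 | 1 | 1 | 1 | 1 | 2 | 3 | 3
  i=4: 1 | 1 | 1 | 2 | 2 | 2 | 3 | 4 | 4
  i=5: 1 | 2 | 2 | 3 | 3 | 3 | 4 | 5 | 5
  i=6: 1 | 2 | 3 | 4 | 4 | 4 | 5 | 6 | 6
  i=7: 1 | 2 | 3 | 4 | 4 | 4 | 5 | 6 | 7
  i=8: 1 | 2 | 3 | 4 | 5 | 5 | 6 | 7 | 8
  i=9: 1 | 2 | 3 | 4 | 5 | 6 | 7 | 8 | 9

so w = (1, 7, 8, 4, 2, 3, 9, 5, 6).

ℓ(w)=14; the 3 essential cells (i,j,r):

[(3, 6, 1), (4, 3, 1), (7, 6, 4)]


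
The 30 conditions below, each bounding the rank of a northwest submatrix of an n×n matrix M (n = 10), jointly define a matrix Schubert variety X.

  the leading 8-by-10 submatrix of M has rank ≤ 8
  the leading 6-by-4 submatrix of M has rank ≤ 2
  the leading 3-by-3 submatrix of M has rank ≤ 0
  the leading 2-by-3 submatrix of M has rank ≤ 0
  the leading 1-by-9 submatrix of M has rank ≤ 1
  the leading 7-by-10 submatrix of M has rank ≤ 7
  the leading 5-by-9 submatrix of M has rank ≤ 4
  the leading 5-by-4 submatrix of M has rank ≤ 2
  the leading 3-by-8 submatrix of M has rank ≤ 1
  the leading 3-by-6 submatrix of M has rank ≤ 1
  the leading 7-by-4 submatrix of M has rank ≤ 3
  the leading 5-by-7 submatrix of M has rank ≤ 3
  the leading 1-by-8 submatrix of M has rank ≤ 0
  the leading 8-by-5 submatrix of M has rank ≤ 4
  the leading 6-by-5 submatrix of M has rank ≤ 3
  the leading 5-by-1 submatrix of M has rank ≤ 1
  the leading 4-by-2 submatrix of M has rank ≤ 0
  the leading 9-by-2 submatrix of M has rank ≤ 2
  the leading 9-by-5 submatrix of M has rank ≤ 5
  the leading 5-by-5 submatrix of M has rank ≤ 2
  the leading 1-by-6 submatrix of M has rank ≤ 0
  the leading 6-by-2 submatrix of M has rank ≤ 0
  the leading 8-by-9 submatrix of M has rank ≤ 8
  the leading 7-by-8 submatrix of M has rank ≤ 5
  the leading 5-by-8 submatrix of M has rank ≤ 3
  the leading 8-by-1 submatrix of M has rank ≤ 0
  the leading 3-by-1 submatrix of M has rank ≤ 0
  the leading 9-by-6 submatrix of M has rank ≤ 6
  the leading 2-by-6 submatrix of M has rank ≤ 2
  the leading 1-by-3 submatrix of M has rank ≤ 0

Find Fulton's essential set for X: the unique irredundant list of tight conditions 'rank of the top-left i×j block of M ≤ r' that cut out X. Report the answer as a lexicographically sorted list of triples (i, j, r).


The tightest implied rank at each (i,j), from the 30 conditions:

  row 1: 0  0  0  0  0  0  0  0  1  1
  row 2: 0  0  0  1  1  1  1  1  2  2
  row 3: 0  0  0  1  1  1  1  1  2  3
  row 4: 0  0  1  2  2  2  2  2  3  4
  row 5: 0  0  1  2  2  3  3  3  4  5
  row 6: 0  0  1  2  3  4  4  4  5  6
  row 7: 0  1  2  3  4  5  5  5  6  7
  row 8: 0  1  2  3  4  5  6  6  7  8
  row 9: 1  2  3  4  5  6  7  7  8  9
  row 10: 1  2  3  4  5  6  7  8  9  10

giving w = (9, 4, 10, 3, 6, 5, 2, 7, 1, 8) via Δ²R.

D(w) has 27 cells with 6 SE-corners; essential set:

[(1, 8, 0), (3, 3, 0), (3, 8, 1), (5, 5, 2), (6, 2, 0), (8, 1, 0)]
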